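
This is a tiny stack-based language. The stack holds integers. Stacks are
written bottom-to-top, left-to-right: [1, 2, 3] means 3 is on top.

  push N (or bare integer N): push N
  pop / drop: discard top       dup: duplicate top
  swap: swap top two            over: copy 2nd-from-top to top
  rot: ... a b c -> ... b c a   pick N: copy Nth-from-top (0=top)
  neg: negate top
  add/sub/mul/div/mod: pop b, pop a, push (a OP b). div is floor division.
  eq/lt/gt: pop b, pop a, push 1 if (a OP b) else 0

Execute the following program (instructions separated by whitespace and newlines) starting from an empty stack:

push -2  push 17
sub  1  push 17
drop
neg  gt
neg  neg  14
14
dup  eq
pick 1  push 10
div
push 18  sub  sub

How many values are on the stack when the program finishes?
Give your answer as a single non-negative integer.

After 'push -2': stack = [-2] (depth 1)
After 'push 17': stack = [-2, 17] (depth 2)
After 'sub': stack = [-19] (depth 1)
After 'push 1': stack = [-19, 1] (depth 2)
After 'push 17': stack = [-19, 1, 17] (depth 3)
After 'drop': stack = [-19, 1] (depth 2)
After 'neg': stack = [-19, -1] (depth 2)
After 'gt': stack = [0] (depth 1)
After 'neg': stack = [0] (depth 1)
After 'neg': stack = [0] (depth 1)
After 'push 14': stack = [0, 14] (depth 2)
After 'push 14': stack = [0, 14, 14] (depth 3)
After 'dup': stack = [0, 14, 14, 14] (depth 4)
After 'eq': stack = [0, 14, 1] (depth 3)
After 'pick 1': stack = [0, 14, 1, 14] (depth 4)
After 'push 10': stack = [0, 14, 1, 14, 10] (depth 5)
After 'div': stack = [0, 14, 1, 1] (depth 4)
After 'push 18': stack = [0, 14, 1, 1, 18] (depth 5)
After 'sub': stack = [0, 14, 1, -17] (depth 4)
After 'sub': stack = [0, 14, 18] (depth 3)

Answer: 3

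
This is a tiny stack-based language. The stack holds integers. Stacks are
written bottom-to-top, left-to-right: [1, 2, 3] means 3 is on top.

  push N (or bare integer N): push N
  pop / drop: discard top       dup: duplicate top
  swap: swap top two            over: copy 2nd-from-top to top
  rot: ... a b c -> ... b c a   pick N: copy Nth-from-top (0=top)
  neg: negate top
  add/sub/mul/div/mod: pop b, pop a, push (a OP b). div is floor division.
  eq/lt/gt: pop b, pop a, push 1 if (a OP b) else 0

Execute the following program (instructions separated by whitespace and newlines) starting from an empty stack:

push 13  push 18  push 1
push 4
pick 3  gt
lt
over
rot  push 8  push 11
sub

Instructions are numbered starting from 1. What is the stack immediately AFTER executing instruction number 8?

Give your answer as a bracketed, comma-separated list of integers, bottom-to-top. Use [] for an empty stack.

Answer: [13, 18, 0, 18]

Derivation:
Step 1 ('push 13'): [13]
Step 2 ('push 18'): [13, 18]
Step 3 ('push 1'): [13, 18, 1]
Step 4 ('push 4'): [13, 18, 1, 4]
Step 5 ('pick 3'): [13, 18, 1, 4, 13]
Step 6 ('gt'): [13, 18, 1, 0]
Step 7 ('lt'): [13, 18, 0]
Step 8 ('over'): [13, 18, 0, 18]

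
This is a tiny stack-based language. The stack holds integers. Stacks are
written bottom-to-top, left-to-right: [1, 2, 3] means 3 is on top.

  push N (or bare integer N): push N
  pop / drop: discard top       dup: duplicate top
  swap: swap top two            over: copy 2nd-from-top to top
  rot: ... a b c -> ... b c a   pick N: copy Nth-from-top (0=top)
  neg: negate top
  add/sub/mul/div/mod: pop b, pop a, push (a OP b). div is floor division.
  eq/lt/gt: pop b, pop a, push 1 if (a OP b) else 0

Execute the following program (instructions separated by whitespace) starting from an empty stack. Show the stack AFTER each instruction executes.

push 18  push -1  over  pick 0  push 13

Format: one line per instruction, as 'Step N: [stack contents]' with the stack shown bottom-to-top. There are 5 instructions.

Step 1: [18]
Step 2: [18, -1]
Step 3: [18, -1, 18]
Step 4: [18, -1, 18, 18]
Step 5: [18, -1, 18, 18, 13]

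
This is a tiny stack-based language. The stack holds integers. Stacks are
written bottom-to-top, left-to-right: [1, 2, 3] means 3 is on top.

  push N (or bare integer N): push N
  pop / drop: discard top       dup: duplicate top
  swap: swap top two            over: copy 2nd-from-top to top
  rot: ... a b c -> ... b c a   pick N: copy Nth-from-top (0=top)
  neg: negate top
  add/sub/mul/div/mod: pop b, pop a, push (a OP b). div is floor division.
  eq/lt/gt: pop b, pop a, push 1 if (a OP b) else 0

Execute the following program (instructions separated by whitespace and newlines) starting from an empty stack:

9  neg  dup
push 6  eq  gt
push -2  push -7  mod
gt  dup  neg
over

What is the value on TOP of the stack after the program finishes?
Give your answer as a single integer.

Answer: 1

Derivation:
After 'push 9': [9]
After 'neg': [-9]
After 'dup': [-9, -9]
After 'push 6': [-9, -9, 6]
After 'eq': [-9, 0]
After 'gt': [0]
After 'push -2': [0, -2]
After 'push -7': [0, -2, -7]
After 'mod': [0, -2]
After 'gt': [1]
After 'dup': [1, 1]
After 'neg': [1, -1]
After 'over': [1, -1, 1]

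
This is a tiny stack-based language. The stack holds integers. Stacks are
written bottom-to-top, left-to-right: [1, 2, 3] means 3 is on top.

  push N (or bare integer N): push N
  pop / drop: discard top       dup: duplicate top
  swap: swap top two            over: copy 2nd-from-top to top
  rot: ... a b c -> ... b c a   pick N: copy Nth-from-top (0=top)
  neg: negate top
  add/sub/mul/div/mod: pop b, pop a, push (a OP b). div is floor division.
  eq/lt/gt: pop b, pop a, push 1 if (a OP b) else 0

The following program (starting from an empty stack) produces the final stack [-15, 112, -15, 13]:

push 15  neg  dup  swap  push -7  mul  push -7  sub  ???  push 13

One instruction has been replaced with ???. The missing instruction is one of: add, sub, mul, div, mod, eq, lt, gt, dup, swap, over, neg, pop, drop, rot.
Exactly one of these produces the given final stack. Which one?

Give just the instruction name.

Answer: over

Derivation:
Stack before ???: [-15, 112]
Stack after ???:  [-15, 112, -15]
The instruction that transforms [-15, 112] -> [-15, 112, -15] is: over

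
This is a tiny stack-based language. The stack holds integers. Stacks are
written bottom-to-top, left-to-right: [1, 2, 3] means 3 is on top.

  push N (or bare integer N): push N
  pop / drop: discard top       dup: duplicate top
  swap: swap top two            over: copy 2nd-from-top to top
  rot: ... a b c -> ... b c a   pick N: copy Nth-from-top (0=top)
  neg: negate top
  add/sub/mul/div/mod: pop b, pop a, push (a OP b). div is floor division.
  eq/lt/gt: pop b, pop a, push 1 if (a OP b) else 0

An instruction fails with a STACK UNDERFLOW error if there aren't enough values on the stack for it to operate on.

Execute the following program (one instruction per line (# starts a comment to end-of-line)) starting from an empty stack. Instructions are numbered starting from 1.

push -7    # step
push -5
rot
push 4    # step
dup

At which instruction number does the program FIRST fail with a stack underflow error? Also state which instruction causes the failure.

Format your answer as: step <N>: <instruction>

Step 1 ('push -7'): stack = [-7], depth = 1
Step 2 ('push -5'): stack = [-7, -5], depth = 2
Step 3 ('rot'): needs 3 value(s) but depth is 2 — STACK UNDERFLOW

Answer: step 3: rot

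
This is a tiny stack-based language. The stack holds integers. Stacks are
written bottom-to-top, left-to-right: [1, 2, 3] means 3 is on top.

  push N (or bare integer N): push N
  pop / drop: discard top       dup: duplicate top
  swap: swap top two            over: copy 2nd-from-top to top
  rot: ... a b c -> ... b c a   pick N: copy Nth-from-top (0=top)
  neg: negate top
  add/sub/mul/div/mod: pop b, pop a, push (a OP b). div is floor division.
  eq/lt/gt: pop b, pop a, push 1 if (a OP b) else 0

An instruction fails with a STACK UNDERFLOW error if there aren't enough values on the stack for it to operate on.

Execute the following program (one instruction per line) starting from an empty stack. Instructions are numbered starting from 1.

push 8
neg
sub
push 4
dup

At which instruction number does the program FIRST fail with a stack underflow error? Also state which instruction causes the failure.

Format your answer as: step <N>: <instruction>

Answer: step 3: sub

Derivation:
Step 1 ('push 8'): stack = [8], depth = 1
Step 2 ('neg'): stack = [-8], depth = 1
Step 3 ('sub'): needs 2 value(s) but depth is 1 — STACK UNDERFLOW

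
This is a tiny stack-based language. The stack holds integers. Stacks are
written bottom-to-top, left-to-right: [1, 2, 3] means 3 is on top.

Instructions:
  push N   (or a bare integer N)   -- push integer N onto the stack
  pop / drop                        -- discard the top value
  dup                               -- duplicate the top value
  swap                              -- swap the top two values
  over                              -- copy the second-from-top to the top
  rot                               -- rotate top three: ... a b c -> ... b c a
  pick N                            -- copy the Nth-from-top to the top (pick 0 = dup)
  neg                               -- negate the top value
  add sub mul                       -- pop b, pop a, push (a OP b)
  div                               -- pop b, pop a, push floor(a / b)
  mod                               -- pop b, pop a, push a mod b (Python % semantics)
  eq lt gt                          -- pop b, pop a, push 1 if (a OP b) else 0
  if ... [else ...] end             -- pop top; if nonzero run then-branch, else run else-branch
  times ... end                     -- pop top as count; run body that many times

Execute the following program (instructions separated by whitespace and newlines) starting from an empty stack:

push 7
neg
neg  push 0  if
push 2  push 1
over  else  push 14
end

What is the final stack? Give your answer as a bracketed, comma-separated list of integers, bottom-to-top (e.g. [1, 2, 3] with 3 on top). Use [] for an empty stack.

Answer: [7, 14]

Derivation:
After 'push 7': [7]
After 'neg': [-7]
After 'neg': [7]
After 'push 0': [7, 0]
After 'if': [7]
After 'push 14': [7, 14]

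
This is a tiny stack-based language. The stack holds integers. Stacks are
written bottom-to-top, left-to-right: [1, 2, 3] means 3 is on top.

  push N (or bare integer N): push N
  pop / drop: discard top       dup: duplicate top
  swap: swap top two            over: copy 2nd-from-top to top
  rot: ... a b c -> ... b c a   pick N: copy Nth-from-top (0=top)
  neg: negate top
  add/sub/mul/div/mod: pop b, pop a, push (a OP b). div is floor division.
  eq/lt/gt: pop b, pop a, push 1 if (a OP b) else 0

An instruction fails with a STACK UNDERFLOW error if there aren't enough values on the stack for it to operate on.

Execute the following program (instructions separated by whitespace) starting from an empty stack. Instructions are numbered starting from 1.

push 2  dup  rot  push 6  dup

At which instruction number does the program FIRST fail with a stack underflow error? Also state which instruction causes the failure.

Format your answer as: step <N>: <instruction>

Step 1 ('push 2'): stack = [2], depth = 1
Step 2 ('dup'): stack = [2, 2], depth = 2
Step 3 ('rot'): needs 3 value(s) but depth is 2 — STACK UNDERFLOW

Answer: step 3: rot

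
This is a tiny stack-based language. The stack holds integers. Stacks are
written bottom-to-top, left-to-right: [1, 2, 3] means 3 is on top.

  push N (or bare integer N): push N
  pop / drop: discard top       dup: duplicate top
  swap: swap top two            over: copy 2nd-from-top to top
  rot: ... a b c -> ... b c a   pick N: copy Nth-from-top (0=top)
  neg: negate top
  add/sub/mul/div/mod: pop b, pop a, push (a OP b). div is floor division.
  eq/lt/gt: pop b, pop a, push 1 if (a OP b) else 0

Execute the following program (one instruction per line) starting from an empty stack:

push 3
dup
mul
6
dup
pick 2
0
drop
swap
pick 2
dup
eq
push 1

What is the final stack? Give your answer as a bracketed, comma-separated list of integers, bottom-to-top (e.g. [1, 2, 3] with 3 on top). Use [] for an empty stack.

After 'push 3': [3]
After 'dup': [3, 3]
After 'mul': [9]
After 'push 6': [9, 6]
After 'dup': [9, 6, 6]
After 'pick 2': [9, 6, 6, 9]
After 'push 0': [9, 6, 6, 9, 0]
After 'drop': [9, 6, 6, 9]
After 'swap': [9, 6, 9, 6]
After 'pick 2': [9, 6, 9, 6, 6]
After 'dup': [9, 6, 9, 6, 6, 6]
After 'eq': [9, 6, 9, 6, 1]
After 'push 1': [9, 6, 9, 6, 1, 1]

Answer: [9, 6, 9, 6, 1, 1]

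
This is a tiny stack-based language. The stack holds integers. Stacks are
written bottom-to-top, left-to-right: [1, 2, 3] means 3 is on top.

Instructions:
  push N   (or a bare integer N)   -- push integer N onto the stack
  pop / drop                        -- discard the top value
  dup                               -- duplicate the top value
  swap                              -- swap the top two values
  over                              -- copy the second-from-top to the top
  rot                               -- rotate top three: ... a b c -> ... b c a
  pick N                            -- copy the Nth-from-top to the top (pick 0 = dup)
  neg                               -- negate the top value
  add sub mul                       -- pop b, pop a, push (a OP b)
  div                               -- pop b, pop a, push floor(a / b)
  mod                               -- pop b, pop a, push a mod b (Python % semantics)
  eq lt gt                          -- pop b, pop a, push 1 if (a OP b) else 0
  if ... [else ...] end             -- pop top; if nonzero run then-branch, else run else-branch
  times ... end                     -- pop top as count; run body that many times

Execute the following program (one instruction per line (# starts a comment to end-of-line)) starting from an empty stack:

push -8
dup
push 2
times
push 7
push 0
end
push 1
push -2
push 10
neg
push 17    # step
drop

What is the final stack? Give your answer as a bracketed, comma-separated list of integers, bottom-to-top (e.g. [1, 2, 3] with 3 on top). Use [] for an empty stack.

Answer: [-8, -8, 7, 0, 7, 0, 1, -2, -10]

Derivation:
After 'push -8': [-8]
After 'dup': [-8, -8]
After 'push 2': [-8, -8, 2]
After 'times': [-8, -8]
After 'push 7': [-8, -8, 7]
After 'push 0': [-8, -8, 7, 0]
After 'push 7': [-8, -8, 7, 0, 7]
After 'push 0': [-8, -8, 7, 0, 7, 0]
After 'push 1': [-8, -8, 7, 0, 7, 0, 1]
After 'push -2': [-8, -8, 7, 0, 7, 0, 1, -2]
After 'push 10': [-8, -8, 7, 0, 7, 0, 1, -2, 10]
After 'neg': [-8, -8, 7, 0, 7, 0, 1, -2, -10]
After 'push 17': [-8, -8, 7, 0, 7, 0, 1, -2, -10, 17]
After 'drop': [-8, -8, 7, 0, 7, 0, 1, -2, -10]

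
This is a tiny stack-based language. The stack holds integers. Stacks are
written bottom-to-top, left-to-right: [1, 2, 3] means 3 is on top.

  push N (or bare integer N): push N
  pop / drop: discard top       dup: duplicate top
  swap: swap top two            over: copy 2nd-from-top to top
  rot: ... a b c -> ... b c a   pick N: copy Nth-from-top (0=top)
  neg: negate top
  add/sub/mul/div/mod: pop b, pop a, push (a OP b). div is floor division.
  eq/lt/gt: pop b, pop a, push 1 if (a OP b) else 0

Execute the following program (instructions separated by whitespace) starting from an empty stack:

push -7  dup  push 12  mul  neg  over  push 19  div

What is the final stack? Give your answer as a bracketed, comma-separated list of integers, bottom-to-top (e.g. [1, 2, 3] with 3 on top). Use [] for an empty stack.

Answer: [-7, 84, -1]

Derivation:
After 'push -7': [-7]
After 'dup': [-7, -7]
After 'push 12': [-7, -7, 12]
After 'mul': [-7, -84]
After 'neg': [-7, 84]
After 'over': [-7, 84, -7]
After 'push 19': [-7, 84, -7, 19]
After 'div': [-7, 84, -1]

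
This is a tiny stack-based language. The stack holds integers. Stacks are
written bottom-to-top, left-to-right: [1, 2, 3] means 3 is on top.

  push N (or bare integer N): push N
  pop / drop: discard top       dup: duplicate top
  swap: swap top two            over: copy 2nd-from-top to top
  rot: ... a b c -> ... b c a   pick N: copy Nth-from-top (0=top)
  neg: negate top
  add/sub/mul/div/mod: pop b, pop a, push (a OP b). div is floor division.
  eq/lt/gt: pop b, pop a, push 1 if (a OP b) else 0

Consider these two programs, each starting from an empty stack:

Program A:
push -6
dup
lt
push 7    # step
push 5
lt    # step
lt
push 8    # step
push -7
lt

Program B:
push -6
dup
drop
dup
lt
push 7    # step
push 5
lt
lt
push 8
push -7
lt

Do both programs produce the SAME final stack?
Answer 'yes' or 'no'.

Program A trace:
  After 'push -6': [-6]
  After 'dup': [-6, -6]
  After 'lt': [0]
  After 'push 7': [0, 7]
  After 'push 5': [0, 7, 5]
  After 'lt': [0, 0]
  After 'lt': [0]
  After 'push 8': [0, 8]
  After 'push -7': [0, 8, -7]
  After 'lt': [0, 0]
Program A final stack: [0, 0]

Program B trace:
  After 'push -6': [-6]
  After 'dup': [-6, -6]
  After 'drop': [-6]
  After 'dup': [-6, -6]
  After 'lt': [0]
  After 'push 7': [0, 7]
  After 'push 5': [0, 7, 5]
  After 'lt': [0, 0]
  After 'lt': [0]
  After 'push 8': [0, 8]
  After 'push -7': [0, 8, -7]
  After 'lt': [0, 0]
Program B final stack: [0, 0]
Same: yes

Answer: yes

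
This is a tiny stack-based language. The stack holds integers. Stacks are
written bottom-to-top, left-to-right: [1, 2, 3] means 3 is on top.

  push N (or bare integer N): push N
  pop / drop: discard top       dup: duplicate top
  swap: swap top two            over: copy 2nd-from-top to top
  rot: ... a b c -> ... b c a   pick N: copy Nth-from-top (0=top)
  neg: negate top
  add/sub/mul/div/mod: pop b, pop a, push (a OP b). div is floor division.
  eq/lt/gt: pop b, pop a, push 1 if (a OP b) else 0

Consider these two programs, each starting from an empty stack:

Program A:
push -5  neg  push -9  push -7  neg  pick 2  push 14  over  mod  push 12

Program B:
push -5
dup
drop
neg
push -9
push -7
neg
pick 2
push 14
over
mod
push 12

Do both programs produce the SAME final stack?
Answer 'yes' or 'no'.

Answer: yes

Derivation:
Program A trace:
  After 'push -5': [-5]
  After 'neg': [5]
  After 'push -9': [5, -9]
  After 'push -7': [5, -9, -7]
  After 'neg': [5, -9, 7]
  After 'pick 2': [5, -9, 7, 5]
  After 'push 14': [5, -9, 7, 5, 14]
  After 'over': [5, -9, 7, 5, 14, 5]
  After 'mod': [5, -9, 7, 5, 4]
  After 'push 12': [5, -9, 7, 5, 4, 12]
Program A final stack: [5, -9, 7, 5, 4, 12]

Program B trace:
  After 'push -5': [-5]
  After 'dup': [-5, -5]
  After 'drop': [-5]
  After 'neg': [5]
  After 'push -9': [5, -9]
  After 'push -7': [5, -9, -7]
  After 'neg': [5, -9, 7]
  After 'pick 2': [5, -9, 7, 5]
  After 'push 14': [5, -9, 7, 5, 14]
  After 'over': [5, -9, 7, 5, 14, 5]
  After 'mod': [5, -9, 7, 5, 4]
  After 'push 12': [5, -9, 7, 5, 4, 12]
Program B final stack: [5, -9, 7, 5, 4, 12]
Same: yes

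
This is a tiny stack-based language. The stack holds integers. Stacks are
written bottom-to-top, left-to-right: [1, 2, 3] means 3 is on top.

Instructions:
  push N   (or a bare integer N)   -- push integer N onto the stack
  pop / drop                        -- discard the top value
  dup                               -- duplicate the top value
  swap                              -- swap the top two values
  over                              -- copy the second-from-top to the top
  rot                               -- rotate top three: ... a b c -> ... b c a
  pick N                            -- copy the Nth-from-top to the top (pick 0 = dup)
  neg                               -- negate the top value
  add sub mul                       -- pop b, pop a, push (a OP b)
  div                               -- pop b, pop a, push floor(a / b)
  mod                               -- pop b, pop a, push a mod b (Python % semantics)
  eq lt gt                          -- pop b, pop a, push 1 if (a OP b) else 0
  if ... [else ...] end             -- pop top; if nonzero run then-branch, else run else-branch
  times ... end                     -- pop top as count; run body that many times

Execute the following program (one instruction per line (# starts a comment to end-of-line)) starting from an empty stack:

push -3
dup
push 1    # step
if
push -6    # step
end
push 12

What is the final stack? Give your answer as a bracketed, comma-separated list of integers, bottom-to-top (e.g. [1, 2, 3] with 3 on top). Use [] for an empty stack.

Answer: [-3, -3, -6, 12]

Derivation:
After 'push -3': [-3]
After 'dup': [-3, -3]
After 'push 1': [-3, -3, 1]
After 'if': [-3, -3]
After 'push -6': [-3, -3, -6]
After 'push 12': [-3, -3, -6, 12]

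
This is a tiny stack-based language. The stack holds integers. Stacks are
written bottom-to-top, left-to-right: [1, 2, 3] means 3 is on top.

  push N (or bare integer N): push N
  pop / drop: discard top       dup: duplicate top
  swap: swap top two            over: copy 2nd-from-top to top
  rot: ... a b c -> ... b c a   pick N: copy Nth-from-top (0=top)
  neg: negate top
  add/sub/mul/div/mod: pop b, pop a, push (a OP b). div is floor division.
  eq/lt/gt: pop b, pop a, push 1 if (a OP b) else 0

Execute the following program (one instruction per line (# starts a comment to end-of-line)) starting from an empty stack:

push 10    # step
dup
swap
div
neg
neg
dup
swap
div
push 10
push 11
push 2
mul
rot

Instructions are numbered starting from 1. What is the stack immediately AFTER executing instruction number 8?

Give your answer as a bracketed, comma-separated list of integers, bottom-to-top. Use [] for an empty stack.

Step 1 ('push 10'): [10]
Step 2 ('dup'): [10, 10]
Step 3 ('swap'): [10, 10]
Step 4 ('div'): [1]
Step 5 ('neg'): [-1]
Step 6 ('neg'): [1]
Step 7 ('dup'): [1, 1]
Step 8 ('swap'): [1, 1]

Answer: [1, 1]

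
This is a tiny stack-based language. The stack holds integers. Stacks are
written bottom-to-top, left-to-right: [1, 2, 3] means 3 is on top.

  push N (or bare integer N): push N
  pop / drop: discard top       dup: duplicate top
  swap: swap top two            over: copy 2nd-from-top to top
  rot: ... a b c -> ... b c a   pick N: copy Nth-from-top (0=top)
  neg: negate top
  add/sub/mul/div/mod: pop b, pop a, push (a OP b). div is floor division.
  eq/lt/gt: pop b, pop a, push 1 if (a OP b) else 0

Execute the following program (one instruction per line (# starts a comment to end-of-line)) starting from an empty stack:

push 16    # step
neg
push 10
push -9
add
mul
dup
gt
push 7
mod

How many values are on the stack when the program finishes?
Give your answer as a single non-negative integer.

After 'push 16': stack = [16] (depth 1)
After 'neg': stack = [-16] (depth 1)
After 'push 10': stack = [-16, 10] (depth 2)
After 'push -9': stack = [-16, 10, -9] (depth 3)
After 'add': stack = [-16, 1] (depth 2)
After 'mul': stack = [-16] (depth 1)
After 'dup': stack = [-16, -16] (depth 2)
After 'gt': stack = [0] (depth 1)
After 'push 7': stack = [0, 7] (depth 2)
After 'mod': stack = [0] (depth 1)

Answer: 1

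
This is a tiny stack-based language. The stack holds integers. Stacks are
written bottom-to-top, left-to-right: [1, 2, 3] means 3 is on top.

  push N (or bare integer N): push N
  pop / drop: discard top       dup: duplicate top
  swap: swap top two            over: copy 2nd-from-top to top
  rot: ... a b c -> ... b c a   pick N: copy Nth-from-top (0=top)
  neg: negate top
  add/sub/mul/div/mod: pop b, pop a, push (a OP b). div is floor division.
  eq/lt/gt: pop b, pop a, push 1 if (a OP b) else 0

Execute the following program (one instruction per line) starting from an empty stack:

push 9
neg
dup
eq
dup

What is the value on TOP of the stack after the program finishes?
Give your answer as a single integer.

After 'push 9': [9]
After 'neg': [-9]
After 'dup': [-9, -9]
After 'eq': [1]
After 'dup': [1, 1]

Answer: 1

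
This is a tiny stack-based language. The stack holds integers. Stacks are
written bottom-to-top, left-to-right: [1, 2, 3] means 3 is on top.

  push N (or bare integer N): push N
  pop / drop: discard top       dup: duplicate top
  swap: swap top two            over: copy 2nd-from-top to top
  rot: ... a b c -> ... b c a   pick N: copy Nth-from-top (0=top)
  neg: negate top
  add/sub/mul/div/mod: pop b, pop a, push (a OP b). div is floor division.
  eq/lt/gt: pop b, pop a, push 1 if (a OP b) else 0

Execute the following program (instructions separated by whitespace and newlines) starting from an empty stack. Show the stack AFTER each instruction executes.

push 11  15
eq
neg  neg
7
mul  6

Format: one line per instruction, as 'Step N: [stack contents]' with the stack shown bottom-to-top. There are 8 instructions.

Step 1: [11]
Step 2: [11, 15]
Step 3: [0]
Step 4: [0]
Step 5: [0]
Step 6: [0, 7]
Step 7: [0]
Step 8: [0, 6]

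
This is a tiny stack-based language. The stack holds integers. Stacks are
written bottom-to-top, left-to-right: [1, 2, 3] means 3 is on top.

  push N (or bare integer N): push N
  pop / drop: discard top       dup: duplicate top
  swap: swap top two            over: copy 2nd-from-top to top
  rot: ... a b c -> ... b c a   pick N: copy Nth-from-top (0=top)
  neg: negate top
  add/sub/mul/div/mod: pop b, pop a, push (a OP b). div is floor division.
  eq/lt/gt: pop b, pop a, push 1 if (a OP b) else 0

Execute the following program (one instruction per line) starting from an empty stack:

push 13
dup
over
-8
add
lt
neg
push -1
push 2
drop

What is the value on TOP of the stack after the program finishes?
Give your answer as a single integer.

After 'push 13': [13]
After 'dup': [13, 13]
After 'over': [13, 13, 13]
After 'push -8': [13, 13, 13, -8]
After 'add': [13, 13, 5]
After 'lt': [13, 0]
After 'neg': [13, 0]
After 'push -1': [13, 0, -1]
After 'push 2': [13, 0, -1, 2]
After 'drop': [13, 0, -1]

Answer: -1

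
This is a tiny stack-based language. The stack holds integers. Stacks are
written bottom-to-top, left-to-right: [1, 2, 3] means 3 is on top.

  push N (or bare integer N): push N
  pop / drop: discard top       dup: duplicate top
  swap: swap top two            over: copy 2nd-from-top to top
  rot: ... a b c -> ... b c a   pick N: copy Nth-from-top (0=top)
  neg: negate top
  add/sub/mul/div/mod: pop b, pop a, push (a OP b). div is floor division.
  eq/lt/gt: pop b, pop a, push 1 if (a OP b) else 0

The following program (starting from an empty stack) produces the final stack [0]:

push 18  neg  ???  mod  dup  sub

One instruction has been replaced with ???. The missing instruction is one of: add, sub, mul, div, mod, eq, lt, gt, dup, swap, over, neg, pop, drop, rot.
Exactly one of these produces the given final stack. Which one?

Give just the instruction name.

Answer: dup

Derivation:
Stack before ???: [-18]
Stack after ???:  [-18, -18]
The instruction that transforms [-18] -> [-18, -18] is: dup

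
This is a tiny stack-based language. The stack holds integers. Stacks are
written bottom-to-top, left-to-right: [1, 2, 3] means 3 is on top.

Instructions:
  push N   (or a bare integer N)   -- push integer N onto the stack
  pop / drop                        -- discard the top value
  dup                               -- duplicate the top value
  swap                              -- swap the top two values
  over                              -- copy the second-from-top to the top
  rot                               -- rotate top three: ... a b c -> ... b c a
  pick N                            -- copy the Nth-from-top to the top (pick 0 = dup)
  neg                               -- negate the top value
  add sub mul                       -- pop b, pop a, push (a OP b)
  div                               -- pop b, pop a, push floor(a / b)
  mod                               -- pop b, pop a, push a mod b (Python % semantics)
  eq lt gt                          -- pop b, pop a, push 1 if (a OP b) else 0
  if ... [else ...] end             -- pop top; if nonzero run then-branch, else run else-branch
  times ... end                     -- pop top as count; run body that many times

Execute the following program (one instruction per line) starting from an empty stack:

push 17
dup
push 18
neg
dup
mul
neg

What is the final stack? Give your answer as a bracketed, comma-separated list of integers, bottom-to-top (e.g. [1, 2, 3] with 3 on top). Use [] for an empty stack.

Answer: [17, 17, -324]

Derivation:
After 'push 17': [17]
After 'dup': [17, 17]
After 'push 18': [17, 17, 18]
After 'neg': [17, 17, -18]
After 'dup': [17, 17, -18, -18]
After 'mul': [17, 17, 324]
After 'neg': [17, 17, -324]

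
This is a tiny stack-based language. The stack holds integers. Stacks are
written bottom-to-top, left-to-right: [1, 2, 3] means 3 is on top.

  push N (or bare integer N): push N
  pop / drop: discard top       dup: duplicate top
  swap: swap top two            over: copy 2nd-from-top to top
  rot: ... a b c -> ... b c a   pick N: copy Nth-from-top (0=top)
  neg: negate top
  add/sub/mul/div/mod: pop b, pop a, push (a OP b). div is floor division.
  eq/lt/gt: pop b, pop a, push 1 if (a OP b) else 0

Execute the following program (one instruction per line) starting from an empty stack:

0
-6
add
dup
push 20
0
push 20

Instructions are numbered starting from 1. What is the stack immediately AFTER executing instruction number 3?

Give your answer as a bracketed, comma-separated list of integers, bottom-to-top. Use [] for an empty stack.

Answer: [-6]

Derivation:
Step 1 ('0'): [0]
Step 2 ('-6'): [0, -6]
Step 3 ('add'): [-6]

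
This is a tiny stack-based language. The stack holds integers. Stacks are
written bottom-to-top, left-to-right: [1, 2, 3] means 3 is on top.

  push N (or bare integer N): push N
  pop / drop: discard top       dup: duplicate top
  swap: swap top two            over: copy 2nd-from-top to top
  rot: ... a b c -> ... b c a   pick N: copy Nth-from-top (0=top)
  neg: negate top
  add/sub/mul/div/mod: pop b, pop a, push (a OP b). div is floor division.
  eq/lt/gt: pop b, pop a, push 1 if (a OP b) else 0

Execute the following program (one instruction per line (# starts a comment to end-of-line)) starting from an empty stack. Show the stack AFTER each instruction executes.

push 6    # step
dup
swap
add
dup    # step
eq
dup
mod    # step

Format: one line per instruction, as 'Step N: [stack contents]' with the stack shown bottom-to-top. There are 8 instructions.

Step 1: [6]
Step 2: [6, 6]
Step 3: [6, 6]
Step 4: [12]
Step 5: [12, 12]
Step 6: [1]
Step 7: [1, 1]
Step 8: [0]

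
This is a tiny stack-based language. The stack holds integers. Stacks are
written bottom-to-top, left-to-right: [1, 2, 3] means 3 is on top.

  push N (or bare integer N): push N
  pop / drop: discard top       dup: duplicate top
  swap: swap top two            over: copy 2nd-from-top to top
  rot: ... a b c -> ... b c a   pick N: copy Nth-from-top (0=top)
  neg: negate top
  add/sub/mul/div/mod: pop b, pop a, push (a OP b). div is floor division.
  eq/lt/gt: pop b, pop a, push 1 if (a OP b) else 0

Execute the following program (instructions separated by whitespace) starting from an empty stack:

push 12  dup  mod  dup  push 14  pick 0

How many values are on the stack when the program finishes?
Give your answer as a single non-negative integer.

Answer: 4

Derivation:
After 'push 12': stack = [12] (depth 1)
After 'dup': stack = [12, 12] (depth 2)
After 'mod': stack = [0] (depth 1)
After 'dup': stack = [0, 0] (depth 2)
After 'push 14': stack = [0, 0, 14] (depth 3)
After 'pick 0': stack = [0, 0, 14, 14] (depth 4)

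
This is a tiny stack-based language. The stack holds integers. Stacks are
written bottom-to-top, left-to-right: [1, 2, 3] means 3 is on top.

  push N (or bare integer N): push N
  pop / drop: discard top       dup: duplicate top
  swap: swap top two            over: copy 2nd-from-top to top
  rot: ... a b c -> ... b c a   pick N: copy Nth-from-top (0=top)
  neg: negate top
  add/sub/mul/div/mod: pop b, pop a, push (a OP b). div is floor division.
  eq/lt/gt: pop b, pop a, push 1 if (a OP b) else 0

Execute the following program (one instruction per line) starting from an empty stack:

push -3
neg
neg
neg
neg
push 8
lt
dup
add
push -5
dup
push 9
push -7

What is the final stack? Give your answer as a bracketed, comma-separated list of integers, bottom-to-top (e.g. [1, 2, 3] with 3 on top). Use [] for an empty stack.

After 'push -3': [-3]
After 'neg': [3]
After 'neg': [-3]
After 'neg': [3]
After 'neg': [-3]
After 'push 8': [-3, 8]
After 'lt': [1]
After 'dup': [1, 1]
After 'add': [2]
After 'push -5': [2, -5]
After 'dup': [2, -5, -5]
After 'push 9': [2, -5, -5, 9]
After 'push -7': [2, -5, -5, 9, -7]

Answer: [2, -5, -5, 9, -7]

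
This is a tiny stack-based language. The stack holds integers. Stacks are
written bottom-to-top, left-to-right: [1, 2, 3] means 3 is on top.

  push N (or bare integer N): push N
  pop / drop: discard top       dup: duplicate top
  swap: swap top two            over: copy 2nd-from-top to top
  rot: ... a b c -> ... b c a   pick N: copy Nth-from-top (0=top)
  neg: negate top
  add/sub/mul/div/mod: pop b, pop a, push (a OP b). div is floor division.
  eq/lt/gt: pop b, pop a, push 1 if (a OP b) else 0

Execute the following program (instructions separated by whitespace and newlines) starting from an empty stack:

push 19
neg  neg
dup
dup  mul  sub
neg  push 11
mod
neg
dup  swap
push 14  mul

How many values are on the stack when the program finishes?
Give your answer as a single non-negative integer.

Answer: 2

Derivation:
After 'push 19': stack = [19] (depth 1)
After 'neg': stack = [-19] (depth 1)
After 'neg': stack = [19] (depth 1)
After 'dup': stack = [19, 19] (depth 2)
After 'dup': stack = [19, 19, 19] (depth 3)
After 'mul': stack = [19, 361] (depth 2)
After 'sub': stack = [-342] (depth 1)
After 'neg': stack = [342] (depth 1)
After 'push 11': stack = [342, 11] (depth 2)
After 'mod': stack = [1] (depth 1)
After 'neg': stack = [-1] (depth 1)
After 'dup': stack = [-1, -1] (depth 2)
After 'swap': stack = [-1, -1] (depth 2)
After 'push 14': stack = [-1, -1, 14] (depth 3)
After 'mul': stack = [-1, -14] (depth 2)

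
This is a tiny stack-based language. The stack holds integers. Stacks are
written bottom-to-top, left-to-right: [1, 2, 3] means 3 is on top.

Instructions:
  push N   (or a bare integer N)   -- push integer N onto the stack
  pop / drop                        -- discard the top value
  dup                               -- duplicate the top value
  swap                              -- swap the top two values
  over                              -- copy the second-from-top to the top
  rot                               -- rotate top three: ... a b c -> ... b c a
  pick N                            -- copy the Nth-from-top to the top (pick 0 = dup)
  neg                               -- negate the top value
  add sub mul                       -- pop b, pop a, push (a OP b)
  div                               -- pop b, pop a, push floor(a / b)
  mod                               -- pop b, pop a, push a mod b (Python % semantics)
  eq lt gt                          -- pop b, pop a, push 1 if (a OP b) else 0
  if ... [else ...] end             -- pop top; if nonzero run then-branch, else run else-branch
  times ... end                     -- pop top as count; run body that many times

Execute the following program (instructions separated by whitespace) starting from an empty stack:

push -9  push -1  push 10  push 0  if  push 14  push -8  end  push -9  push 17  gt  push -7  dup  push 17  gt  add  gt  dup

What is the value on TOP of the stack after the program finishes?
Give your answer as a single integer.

After 'push -9': [-9]
After 'push -1': [-9, -1]
After 'push 10': [-9, -1, 10]
After 'push 0': [-9, -1, 10, 0]
After 'if': [-9, -1, 10]
After 'push -9': [-9, -1, 10, -9]
After 'push 17': [-9, -1, 10, -9, 17]
After 'gt': [-9, -1, 10, 0]
After 'push -7': [-9, -1, 10, 0, -7]
After 'dup': [-9, -1, 10, 0, -7, -7]
After 'push 17': [-9, -1, 10, 0, -7, -7, 17]
After 'gt': [-9, -1, 10, 0, -7, 0]
After 'add': [-9, -1, 10, 0, -7]
After 'gt': [-9, -1, 10, 1]
After 'dup': [-9, -1, 10, 1, 1]

Answer: 1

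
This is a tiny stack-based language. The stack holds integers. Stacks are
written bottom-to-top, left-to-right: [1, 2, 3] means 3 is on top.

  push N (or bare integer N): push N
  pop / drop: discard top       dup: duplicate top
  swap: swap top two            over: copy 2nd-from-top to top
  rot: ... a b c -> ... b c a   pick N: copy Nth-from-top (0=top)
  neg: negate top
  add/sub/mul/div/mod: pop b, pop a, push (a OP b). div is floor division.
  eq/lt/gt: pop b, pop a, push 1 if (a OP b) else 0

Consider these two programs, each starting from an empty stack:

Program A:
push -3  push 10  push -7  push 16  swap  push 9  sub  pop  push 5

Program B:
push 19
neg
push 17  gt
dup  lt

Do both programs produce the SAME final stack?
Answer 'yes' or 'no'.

Answer: no

Derivation:
Program A trace:
  After 'push -3': [-3]
  After 'push 10': [-3, 10]
  After 'push -7': [-3, 10, -7]
  After 'push 16': [-3, 10, -7, 16]
  After 'swap': [-3, 10, 16, -7]
  After 'push 9': [-3, 10, 16, -7, 9]
  After 'sub': [-3, 10, 16, -16]
  After 'pop': [-3, 10, 16]
  After 'push 5': [-3, 10, 16, 5]
Program A final stack: [-3, 10, 16, 5]

Program B trace:
  After 'push 19': [19]
  After 'neg': [-19]
  After 'push 17': [-19, 17]
  After 'gt': [0]
  After 'dup': [0, 0]
  After 'lt': [0]
Program B final stack: [0]
Same: no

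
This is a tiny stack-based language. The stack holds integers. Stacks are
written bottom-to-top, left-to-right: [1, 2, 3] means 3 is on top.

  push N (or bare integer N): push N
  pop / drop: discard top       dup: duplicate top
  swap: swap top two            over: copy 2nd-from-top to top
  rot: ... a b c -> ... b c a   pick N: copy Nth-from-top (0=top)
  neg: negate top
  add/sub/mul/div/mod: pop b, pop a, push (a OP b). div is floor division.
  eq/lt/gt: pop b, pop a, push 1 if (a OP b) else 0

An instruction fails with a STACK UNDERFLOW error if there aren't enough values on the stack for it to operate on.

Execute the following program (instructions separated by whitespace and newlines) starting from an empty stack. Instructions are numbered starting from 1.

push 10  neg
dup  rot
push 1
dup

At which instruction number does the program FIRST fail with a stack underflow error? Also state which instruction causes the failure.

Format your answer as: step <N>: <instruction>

Step 1 ('push 10'): stack = [10], depth = 1
Step 2 ('neg'): stack = [-10], depth = 1
Step 3 ('dup'): stack = [-10, -10], depth = 2
Step 4 ('rot'): needs 3 value(s) but depth is 2 — STACK UNDERFLOW

Answer: step 4: rot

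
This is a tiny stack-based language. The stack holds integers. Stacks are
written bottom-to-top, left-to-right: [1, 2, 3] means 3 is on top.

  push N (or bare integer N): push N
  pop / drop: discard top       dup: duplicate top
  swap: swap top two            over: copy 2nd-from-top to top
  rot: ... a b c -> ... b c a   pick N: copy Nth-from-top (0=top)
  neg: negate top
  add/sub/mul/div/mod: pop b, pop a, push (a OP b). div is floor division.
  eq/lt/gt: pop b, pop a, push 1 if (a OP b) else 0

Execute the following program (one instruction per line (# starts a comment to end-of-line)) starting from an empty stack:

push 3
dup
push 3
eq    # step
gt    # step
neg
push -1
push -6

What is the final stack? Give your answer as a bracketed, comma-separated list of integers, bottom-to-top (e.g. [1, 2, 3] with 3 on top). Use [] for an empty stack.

After 'push 3': [3]
After 'dup': [3, 3]
After 'push 3': [3, 3, 3]
After 'eq': [3, 1]
After 'gt': [1]
After 'neg': [-1]
After 'push -1': [-1, -1]
After 'push -6': [-1, -1, -6]

Answer: [-1, -1, -6]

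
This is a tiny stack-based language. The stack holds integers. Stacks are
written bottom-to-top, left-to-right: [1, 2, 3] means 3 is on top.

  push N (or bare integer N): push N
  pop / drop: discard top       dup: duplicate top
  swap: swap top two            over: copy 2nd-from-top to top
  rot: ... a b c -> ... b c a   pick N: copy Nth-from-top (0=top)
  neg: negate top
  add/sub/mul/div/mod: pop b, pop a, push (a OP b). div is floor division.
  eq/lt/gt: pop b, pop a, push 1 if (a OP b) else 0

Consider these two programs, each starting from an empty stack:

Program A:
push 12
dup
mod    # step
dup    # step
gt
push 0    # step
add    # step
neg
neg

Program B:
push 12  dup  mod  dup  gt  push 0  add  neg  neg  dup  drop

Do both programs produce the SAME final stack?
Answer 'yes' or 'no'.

Answer: yes

Derivation:
Program A trace:
  After 'push 12': [12]
  After 'dup': [12, 12]
  After 'mod': [0]
  After 'dup': [0, 0]
  After 'gt': [0]
  After 'push 0': [0, 0]
  After 'add': [0]
  After 'neg': [0]
  After 'neg': [0]
Program A final stack: [0]

Program B trace:
  After 'push 12': [12]
  After 'dup': [12, 12]
  After 'mod': [0]
  After 'dup': [0, 0]
  After 'gt': [0]
  After 'push 0': [0, 0]
  After 'add': [0]
  After 'neg': [0]
  After 'neg': [0]
  After 'dup': [0, 0]
  After 'drop': [0]
Program B final stack: [0]
Same: yes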